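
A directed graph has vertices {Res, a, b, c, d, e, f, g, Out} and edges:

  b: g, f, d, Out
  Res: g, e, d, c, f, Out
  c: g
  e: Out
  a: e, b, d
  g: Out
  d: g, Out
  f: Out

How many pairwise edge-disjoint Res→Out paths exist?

5

Assign every edge capacity 1; by Menger, the answer equals the max flow.
Path Res→Out (+1); total 1.
Path Res→d→Out (+1); total 2.
Path Res→e→Out (+1); total 3.
Path Res→f→Out (+1); total 4.
Path Res→g→Out (+1); total 5.
No residual Res→Out path; max flow = 5.
Certifying cut of size 5: {Res→Out, Res→d, Res→e, Res→f, g→Out}.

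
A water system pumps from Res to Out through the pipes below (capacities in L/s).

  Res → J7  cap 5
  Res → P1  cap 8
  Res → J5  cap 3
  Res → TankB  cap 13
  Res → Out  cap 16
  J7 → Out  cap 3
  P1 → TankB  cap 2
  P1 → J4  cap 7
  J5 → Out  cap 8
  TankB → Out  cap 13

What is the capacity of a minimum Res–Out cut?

Augment Res→Out: bottleneck 16, flow now 16.
Augment Res→J7→Out: bottleneck 3, flow now 19.
Augment Res→J5→Out: bottleneck 3, flow now 22.
Augment Res→TankB→Out: bottleneck 13, flow now 35.
No augmenting path remains; maximum flow = 35.
By max-flow min-cut, the minimum cut capacity equals the max flow.
In the residual graph, reachable from Res: {Res, J7, P1, TankB, J4}.
Min-cut edges: Res→J5 (3), Res→Out (16), J7→Out (3), TankB→Out (13); capacity 3 + 16 + 3 + 13 = 35.

35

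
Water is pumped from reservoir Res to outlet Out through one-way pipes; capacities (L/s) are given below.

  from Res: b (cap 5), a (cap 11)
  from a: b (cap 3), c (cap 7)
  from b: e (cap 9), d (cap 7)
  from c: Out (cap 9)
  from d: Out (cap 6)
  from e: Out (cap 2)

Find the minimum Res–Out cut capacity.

Augment Res→a→c→Out: bottleneck 7, flow now 7.
Augment Res→b→d→Out: bottleneck 5, flow now 12.
Augment Res→a→b→d→Out: bottleneck 1, flow now 13.
Augment Res→a→b→e→Out: bottleneck 2, flow now 15.
No augmenting path remains; maximum flow = 15.
By max-flow min-cut, the minimum cut capacity equals the max flow.
In the residual graph, reachable from Res: {Res, a}.
Min-cut edges: Res→b (5), a→b (3), a→c (7); capacity 5 + 3 + 7 = 15.

15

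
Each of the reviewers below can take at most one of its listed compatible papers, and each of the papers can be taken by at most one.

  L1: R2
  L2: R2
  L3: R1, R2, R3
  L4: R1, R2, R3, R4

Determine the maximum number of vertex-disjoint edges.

Unit-capacity flow: source→left, listed edges, right→sink; max matching = max flow.
Augmenting path L1→R2 (+1); matched 1.
Augmenting path L3→R1 (+1); matched 2.
Augmenting path L4→R3 (+1); matched 3.
No augmenting path remains; maximum matching = 3.
König certificate: {L3, L4, R2} is a vertex cover of size 3 (every listed pair touches it), so no matching can be larger.

3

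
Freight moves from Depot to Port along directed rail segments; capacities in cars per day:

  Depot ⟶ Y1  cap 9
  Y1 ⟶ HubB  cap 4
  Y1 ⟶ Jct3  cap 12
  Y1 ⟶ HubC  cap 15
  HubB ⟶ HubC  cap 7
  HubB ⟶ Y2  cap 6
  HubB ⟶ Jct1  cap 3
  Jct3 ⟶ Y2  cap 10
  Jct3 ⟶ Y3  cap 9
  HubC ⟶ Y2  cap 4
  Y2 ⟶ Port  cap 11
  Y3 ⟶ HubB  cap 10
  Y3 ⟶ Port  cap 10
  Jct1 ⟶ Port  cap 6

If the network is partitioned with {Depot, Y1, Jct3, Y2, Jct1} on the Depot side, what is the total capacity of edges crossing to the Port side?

Edges leaving {Depot, Y1, Jct3, Y2, Jct1}: Y1→HubB (4), Y1→HubC (15), Jct3→Y3 (9), Y2→Port (11), Jct1→Port (6).
Cut capacity = 4 + 15 + 9 + 11 + 6 = 45.

45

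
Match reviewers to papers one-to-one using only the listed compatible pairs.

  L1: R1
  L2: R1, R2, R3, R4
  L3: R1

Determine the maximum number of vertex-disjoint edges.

Unit-capacity flow: source→left, listed edges, right→sink; max matching = max flow.
Augmenting path L1→R1 (+1); matched 1.
Augmenting path L2→R2 (+1); matched 2.
No augmenting path remains; maximum matching = 2.
König certificate: {L2, R1} is a vertex cover of size 2 (every listed pair touches it), so no matching can be larger.

2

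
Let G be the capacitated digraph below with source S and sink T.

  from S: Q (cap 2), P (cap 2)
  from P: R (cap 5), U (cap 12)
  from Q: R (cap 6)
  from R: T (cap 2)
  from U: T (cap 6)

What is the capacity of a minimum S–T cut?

Augment S→P→R→T: bottleneck 2, flow now 2.
Augment S→Q→R→P→U→T: bottleneck 2, flow now 4. (uses reverse residual edge)
No augmenting path remains; maximum flow = 4.
By max-flow min-cut, the minimum cut capacity equals the max flow.
In the residual graph, reachable from S: {S}.
Min-cut edges: S→P (2), S→Q (2); capacity 2 + 2 = 4.

4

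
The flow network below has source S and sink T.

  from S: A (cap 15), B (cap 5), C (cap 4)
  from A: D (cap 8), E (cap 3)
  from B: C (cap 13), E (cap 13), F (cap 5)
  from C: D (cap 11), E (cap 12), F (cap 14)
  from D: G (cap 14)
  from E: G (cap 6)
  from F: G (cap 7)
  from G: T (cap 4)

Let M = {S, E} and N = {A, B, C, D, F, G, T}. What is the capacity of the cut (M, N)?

30

Edges leaving {S, E}: S→A (15), S→B (5), S→C (4), E→G (6).
Cut capacity = 15 + 5 + 4 + 6 = 30.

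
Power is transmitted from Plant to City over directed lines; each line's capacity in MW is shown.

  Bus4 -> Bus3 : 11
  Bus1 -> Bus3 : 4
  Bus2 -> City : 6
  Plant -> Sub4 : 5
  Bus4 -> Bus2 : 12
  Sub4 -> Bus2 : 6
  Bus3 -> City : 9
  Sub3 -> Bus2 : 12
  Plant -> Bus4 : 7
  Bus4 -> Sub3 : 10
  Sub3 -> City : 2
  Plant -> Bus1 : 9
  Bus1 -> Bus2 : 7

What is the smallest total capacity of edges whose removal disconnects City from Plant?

Augment Plant→Bus1→Bus3→City: bottleneck 4, flow now 4.
Augment Plant→Bus1→Bus2→City: bottleneck 5, flow now 9.
Augment Plant→Bus4→Sub3→City: bottleneck 2, flow now 11.
Augment Plant→Bus4→Bus3→City: bottleneck 5, flow now 16.
Augment Plant→Sub4→Bus2→City: bottleneck 1, flow now 17.
No augmenting path remains; maximum flow = 17.
By max-flow min-cut, the minimum cut capacity equals the max flow.
In the residual graph, reachable from Plant: {Plant, Bus1, Sub4, Bus2}.
Min-cut edges: Plant→Bus4 (7), Bus1→Bus3 (4), Bus2→City (6); capacity 7 + 4 + 6 = 17.

17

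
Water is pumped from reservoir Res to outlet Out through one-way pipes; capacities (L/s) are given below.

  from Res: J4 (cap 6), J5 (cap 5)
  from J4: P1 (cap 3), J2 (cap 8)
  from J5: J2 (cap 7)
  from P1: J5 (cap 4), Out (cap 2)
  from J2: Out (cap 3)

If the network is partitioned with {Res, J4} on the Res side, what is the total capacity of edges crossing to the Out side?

16

Edges leaving {Res, J4}: Res→J5 (5), J4→P1 (3), J4→J2 (8).
Cut capacity = 5 + 3 + 8 = 16.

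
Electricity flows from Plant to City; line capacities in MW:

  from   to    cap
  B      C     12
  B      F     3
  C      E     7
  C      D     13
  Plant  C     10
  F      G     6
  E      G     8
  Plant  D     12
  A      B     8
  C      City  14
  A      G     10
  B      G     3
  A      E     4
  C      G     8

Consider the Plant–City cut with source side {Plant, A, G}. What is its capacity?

Edges leaving {Plant, A, G}: Plant→C (10), Plant→D (12), A→B (8), A→E (4).
Cut capacity = 10 + 12 + 8 + 4 = 34.

34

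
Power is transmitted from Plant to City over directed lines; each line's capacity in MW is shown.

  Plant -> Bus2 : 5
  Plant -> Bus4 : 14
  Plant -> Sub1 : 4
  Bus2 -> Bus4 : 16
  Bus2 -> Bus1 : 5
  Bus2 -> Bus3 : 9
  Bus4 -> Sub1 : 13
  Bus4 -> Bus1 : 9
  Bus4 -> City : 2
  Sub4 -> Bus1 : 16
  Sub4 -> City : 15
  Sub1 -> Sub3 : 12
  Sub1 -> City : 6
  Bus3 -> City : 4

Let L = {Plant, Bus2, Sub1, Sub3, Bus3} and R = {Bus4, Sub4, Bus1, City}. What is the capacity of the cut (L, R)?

45

Edges leaving {Plant, Bus2, Sub1, Sub3, Bus3}: Plant→Bus4 (14), Bus2→Bus4 (16), Bus2→Bus1 (5), Sub1→City (6), Bus3→City (4).
Cut capacity = 14 + 16 + 5 + 6 + 4 = 45.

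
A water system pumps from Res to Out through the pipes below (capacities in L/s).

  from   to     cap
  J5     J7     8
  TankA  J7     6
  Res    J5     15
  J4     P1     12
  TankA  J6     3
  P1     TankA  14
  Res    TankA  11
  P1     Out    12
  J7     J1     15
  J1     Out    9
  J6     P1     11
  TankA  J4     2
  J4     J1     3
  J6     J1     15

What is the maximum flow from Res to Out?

14

Augment Res→J5→J7→J1→Out: bottleneck 8, flow now 8.
Augment Res→TankA→J7→J1→Out: bottleneck 1, flow now 9.
Augment Res→TankA→J6→P1→Out: bottleneck 3, flow now 12.
Augment Res→TankA→J4→P1→Out: bottleneck 2, flow now 14.
No augmenting path remains; maximum flow = 14.
In the residual graph, reachable from Res: {Res, J5, TankA, J7, J1}.
Min-cut edges: TankA→J6 (3), TankA→J4 (2), J1→Out (9); capacity 3 + 2 + 9 = 14.
This cut is saturated, so no flow can exceed 14.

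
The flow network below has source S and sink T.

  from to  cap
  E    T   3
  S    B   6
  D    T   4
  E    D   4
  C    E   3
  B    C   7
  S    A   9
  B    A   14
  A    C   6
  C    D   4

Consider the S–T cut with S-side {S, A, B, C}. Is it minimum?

Given cut capacity: 4 + 3 = 7.
Augment S→A→C→D→T: bottleneck 4, flow now 4.
Augment S→A→C→E→T: bottleneck 2, flow now 6.
Augment S→B→C→E→T: bottleneck 1, flow now 7.
No augmenting path remains; maximum flow = 7.
Cut capacity 7 equals the max flow, so it is a minimum cut.

Yes — it is a minimum cut (capacity 7).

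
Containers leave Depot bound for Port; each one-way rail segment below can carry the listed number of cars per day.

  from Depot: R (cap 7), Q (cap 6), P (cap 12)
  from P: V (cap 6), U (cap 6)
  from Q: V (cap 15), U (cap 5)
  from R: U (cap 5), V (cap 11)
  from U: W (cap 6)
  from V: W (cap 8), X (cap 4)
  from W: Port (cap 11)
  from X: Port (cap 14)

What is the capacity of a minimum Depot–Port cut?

15

Augment Depot→P→U→W→Port: bottleneck 6, flow now 6.
Augment Depot→P→V→W→Port: bottleneck 5, flow now 11.
Augment Depot→P→V→X→Port: bottleneck 1, flow now 12.
Augment Depot→Q→V→X→Port: bottleneck 3, flow now 15.
No augmenting path remains; maximum flow = 15.
By max-flow min-cut, the minimum cut capacity equals the max flow.
In the residual graph, reachable from Depot: {Depot, P, Q, R, U, V, W}.
Min-cut edges: V→X (4), W→Port (11); capacity 4 + 11 = 15.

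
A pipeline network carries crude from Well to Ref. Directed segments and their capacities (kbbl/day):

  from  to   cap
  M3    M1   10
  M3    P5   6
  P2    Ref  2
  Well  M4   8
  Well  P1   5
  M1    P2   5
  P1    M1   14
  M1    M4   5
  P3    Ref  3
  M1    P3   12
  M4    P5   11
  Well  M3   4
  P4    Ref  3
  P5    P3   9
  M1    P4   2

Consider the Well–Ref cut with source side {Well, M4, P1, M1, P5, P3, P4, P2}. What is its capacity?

Edges leaving {Well, M4, P1, M1, P5, P3, P4, P2}: Well→M3 (4), P3→Ref (3), P4→Ref (3), P2→Ref (2).
Cut capacity = 4 + 3 + 3 + 2 = 12.

12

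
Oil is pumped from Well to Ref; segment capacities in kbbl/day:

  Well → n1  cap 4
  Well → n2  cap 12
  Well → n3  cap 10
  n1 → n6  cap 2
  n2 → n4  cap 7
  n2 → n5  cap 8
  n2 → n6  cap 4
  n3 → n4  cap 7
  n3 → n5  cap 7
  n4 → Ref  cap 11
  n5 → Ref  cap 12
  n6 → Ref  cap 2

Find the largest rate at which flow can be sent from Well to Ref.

24

Augment Well→n1→n6→Ref: bottleneck 2, flow now 2.
Augment Well→n2→n4→Ref: bottleneck 7, flow now 9.
Augment Well→n2→n5→Ref: bottleneck 5, flow now 14.
Augment Well→n3→n4→Ref: bottleneck 4, flow now 18.
Augment Well→n3→n5→Ref: bottleneck 6, flow now 24.
No augmenting path remains; maximum flow = 24.
In the residual graph, reachable from Well: {Well, n1}.
Min-cut edges: Well→n2 (12), Well→n3 (10), n1→n6 (2); capacity 12 + 10 + 2 = 24.
This cut is saturated, so no flow can exceed 24.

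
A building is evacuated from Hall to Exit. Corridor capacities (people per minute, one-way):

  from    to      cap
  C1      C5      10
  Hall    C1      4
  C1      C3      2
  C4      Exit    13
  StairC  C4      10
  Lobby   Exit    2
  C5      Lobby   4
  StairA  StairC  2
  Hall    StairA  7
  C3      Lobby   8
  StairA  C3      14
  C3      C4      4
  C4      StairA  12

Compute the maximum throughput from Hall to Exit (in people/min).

Augment Hall→C1→C5→Lobby→Exit: bottleneck 2, flow now 2.
Augment Hall→C1→C3→C4→Exit: bottleneck 2, flow now 4.
Augment Hall→StairA→StairC→C4→Exit: bottleneck 2, flow now 6.
Augment Hall→StairA→C3→C4→Exit: bottleneck 2, flow now 8.
No augmenting path remains; maximum flow = 8.
In the residual graph, reachable from Hall: {Hall, C1, StairA, C5, C3, Lobby}.
Min-cut edges: StairA→StairC (2), C3→C4 (4), Lobby→Exit (2); capacity 2 + 4 + 2 = 8.
This cut is saturated, so no flow can exceed 8.

8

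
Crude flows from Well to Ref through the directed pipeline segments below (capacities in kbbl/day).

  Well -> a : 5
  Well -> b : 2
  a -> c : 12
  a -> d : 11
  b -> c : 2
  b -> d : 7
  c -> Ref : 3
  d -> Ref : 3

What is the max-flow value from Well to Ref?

6

Augment Well→a→c→Ref: bottleneck 3, flow now 3.
Augment Well→a→d→Ref: bottleneck 2, flow now 5.
Augment Well→b→d→Ref: bottleneck 1, flow now 6.
No augmenting path remains; maximum flow = 6.
In the residual graph, reachable from Well: {Well, a, b, c, d}.
Min-cut edges: c→Ref (3), d→Ref (3); capacity 3 + 3 = 6.
This cut is saturated, so no flow can exceed 6.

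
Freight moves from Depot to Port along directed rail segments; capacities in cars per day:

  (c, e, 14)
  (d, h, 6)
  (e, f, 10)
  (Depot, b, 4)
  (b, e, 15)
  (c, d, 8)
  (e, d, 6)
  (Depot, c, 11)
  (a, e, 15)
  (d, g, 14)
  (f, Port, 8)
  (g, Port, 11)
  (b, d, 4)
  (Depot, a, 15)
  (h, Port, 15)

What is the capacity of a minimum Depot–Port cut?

Augment Depot→a→e→f→Port: bottleneck 8, flow now 8.
Augment Depot→b→d→g→Port: bottleneck 4, flow now 12.
Augment Depot→c→d→g→Port: bottleneck 7, flow now 19.
Augment Depot→c→d→h→Port: bottleneck 1, flow now 20.
Augment Depot→a→e→d→h→Port: bottleneck 5, flow now 25.
No augmenting path remains; maximum flow = 25.
By max-flow min-cut, the minimum cut capacity equals the max flow.
In the residual graph, reachable from Depot: {Depot, a, b, c, d, e, f, g}.
Min-cut edges: d→h (6), f→Port (8), g→Port (11); capacity 6 + 8 + 11 = 25.

25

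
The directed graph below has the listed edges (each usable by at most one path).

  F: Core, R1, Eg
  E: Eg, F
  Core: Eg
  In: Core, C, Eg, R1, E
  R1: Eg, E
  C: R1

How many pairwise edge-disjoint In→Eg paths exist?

5

Assign every edge capacity 1; by Menger, the answer equals the max flow.
Path In→Eg (+1); total 1.
Path In→E→Eg (+1); total 2.
Path In→R1→Eg (+1); total 3.
Path In→Core→Eg (+1); total 4.
Path In→C→R1→E→F→Eg (+1); total 5.
No residual In→Eg path; max flow = 5.
Certifying cut of size 5: {In→C, In→Core, In→E, In→Eg, In→R1}.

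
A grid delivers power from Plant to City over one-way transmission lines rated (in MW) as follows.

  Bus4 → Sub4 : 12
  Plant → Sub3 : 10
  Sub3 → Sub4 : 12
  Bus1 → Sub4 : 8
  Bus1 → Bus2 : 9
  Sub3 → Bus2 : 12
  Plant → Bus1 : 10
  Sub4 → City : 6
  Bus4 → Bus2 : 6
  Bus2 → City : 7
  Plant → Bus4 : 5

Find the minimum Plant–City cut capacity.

13

Augment Plant→Bus1→Bus2→City: bottleneck 7, flow now 7.
Augment Plant→Bus1→Sub4→City: bottleneck 3, flow now 10.
Augment Plant→Sub3→Sub4→City: bottleneck 3, flow now 13.
No augmenting path remains; maximum flow = 13.
By max-flow min-cut, the minimum cut capacity equals the max flow.
In the residual graph, reachable from Plant: {Plant, Bus1, Sub3, Bus4, Bus2, Sub4}.
Min-cut edges: Bus2→City (7), Sub4→City (6); capacity 7 + 6 = 13.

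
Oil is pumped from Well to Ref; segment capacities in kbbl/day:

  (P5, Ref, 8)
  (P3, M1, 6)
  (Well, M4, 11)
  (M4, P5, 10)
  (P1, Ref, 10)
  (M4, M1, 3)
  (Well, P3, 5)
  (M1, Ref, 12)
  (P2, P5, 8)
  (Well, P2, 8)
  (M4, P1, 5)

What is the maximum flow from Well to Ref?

Augment Well→M4→P1→Ref: bottleneck 5, flow now 5.
Augment Well→M4→P5→Ref: bottleneck 6, flow now 11.
Augment Well→P2→P5→Ref: bottleneck 2, flow now 13.
Augment Well→P3→M1→Ref: bottleneck 5, flow now 18.
Augment Well→P2→P5→M4→M1→Ref: bottleneck 3, flow now 21. (uses reverse residual edge)
No augmenting path remains; maximum flow = 21.
In the residual graph, reachable from Well: {Well, M4, P2, P5}.
Min-cut edges: Well→P3 (5), M4→P1 (5), M4→M1 (3), P5→Ref (8); capacity 5 + 5 + 3 + 8 = 21.
This cut is saturated, so no flow can exceed 21.

21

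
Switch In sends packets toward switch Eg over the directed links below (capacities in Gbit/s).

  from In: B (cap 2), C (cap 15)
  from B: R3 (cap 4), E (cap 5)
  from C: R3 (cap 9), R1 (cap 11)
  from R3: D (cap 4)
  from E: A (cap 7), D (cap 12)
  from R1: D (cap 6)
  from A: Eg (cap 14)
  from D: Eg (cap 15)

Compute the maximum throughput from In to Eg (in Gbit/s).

Augment In→B→R3→D→Eg: bottleneck 2, flow now 2.
Augment In→C→R3→D→Eg: bottleneck 2, flow now 4.
Augment In→C→R1→D→Eg: bottleneck 6, flow now 10.
Augment In→C→R3→B→E→A→Eg: bottleneck 2, flow now 12. (uses reverse residual edge)
No augmenting path remains; maximum flow = 12.
In the residual graph, reachable from In: {In, C, R3, R1}.
Min-cut edges: In→B (2), R3→D (4), R1→D (6); capacity 2 + 4 + 6 = 12.
This cut is saturated, so no flow can exceed 12.

12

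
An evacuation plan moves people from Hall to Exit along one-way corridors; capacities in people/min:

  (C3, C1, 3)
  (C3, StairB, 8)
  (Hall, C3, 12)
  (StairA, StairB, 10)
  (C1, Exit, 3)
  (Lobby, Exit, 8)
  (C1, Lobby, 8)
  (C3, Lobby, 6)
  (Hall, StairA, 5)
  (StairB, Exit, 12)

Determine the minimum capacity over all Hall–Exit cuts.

17

Augment Hall→C3→C1→Exit: bottleneck 3, flow now 3.
Augment Hall→C3→Lobby→Exit: bottleneck 6, flow now 9.
Augment Hall→C3→StairB→Exit: bottleneck 3, flow now 12.
Augment Hall→StairA→StairB→Exit: bottleneck 5, flow now 17.
No augmenting path remains; maximum flow = 17.
By max-flow min-cut, the minimum cut capacity equals the max flow.
In the residual graph, reachable from Hall: {Hall}.
Min-cut edges: Hall→C3 (12), Hall→StairA (5); capacity 12 + 5 = 17.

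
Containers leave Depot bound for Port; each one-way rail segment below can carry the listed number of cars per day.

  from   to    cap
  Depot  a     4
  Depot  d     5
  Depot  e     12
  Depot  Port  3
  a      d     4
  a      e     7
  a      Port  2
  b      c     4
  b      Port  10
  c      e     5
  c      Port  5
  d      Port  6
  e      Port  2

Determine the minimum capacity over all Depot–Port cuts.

13

Augment Depot→Port: bottleneck 3, flow now 3.
Augment Depot→a→Port: bottleneck 2, flow now 5.
Augment Depot→d→Port: bottleneck 5, flow now 10.
Augment Depot→e→Port: bottleneck 2, flow now 12.
Augment Depot→a→d→Port: bottleneck 1, flow now 13.
No augmenting path remains; maximum flow = 13.
By max-flow min-cut, the minimum cut capacity equals the max flow.
In the residual graph, reachable from Depot: {Depot, a, d, e}.
Min-cut edges: Depot→Port (3), a→Port (2), d→Port (6), e→Port (2); capacity 3 + 2 + 6 + 2 = 13.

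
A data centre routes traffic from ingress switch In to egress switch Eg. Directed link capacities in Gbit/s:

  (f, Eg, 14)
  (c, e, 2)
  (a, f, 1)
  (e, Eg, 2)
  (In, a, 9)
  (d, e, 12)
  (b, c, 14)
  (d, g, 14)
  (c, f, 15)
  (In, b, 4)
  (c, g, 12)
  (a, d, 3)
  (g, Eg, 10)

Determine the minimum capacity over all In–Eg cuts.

8

Augment In→a→f→Eg: bottleneck 1, flow now 1.
Augment In→a→d→e→Eg: bottleneck 2, flow now 3.
Augment In→a→d→g→Eg: bottleneck 1, flow now 4.
Augment In→b→c→f→Eg: bottleneck 4, flow now 8.
No augmenting path remains; maximum flow = 8.
By max-flow min-cut, the minimum cut capacity equals the max flow.
In the residual graph, reachable from In: {In, a}.
Min-cut edges: In→b (4), a→d (3), a→f (1); capacity 4 + 3 + 1 = 8.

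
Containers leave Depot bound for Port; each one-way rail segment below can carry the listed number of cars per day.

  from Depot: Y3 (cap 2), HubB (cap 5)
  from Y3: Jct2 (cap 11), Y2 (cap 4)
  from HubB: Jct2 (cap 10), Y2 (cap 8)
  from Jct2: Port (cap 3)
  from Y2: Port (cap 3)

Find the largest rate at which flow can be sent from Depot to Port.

Augment Depot→Y3→Jct2→Port: bottleneck 2, flow now 2.
Augment Depot→HubB→Jct2→Port: bottleneck 1, flow now 3.
Augment Depot→HubB→Y2→Port: bottleneck 3, flow now 6.
No augmenting path remains; maximum flow = 6.
In the residual graph, reachable from Depot: {Depot, Y3, HubB, Jct2, Y2}.
Min-cut edges: Jct2→Port (3), Y2→Port (3); capacity 3 + 3 = 6.
This cut is saturated, so no flow can exceed 6.

6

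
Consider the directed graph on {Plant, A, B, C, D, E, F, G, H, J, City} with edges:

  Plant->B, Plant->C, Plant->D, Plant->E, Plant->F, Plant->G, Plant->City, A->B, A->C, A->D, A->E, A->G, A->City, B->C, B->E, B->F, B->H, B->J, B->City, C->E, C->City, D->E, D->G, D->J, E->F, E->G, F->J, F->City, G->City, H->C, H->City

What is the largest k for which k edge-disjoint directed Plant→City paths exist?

Assign every edge capacity 1; by Menger, the answer equals the max flow.
Path Plant→City (+1); total 1.
Path Plant→B→City (+1); total 2.
Path Plant→C→City (+1); total 3.
Path Plant→F→City (+1); total 4.
Path Plant→G→City (+1); total 5.
No residual Plant→City path; max flow = 5.
Certifying cut of size 5: {F→City, G→City, Plant→B, Plant→C, Plant→City}.

5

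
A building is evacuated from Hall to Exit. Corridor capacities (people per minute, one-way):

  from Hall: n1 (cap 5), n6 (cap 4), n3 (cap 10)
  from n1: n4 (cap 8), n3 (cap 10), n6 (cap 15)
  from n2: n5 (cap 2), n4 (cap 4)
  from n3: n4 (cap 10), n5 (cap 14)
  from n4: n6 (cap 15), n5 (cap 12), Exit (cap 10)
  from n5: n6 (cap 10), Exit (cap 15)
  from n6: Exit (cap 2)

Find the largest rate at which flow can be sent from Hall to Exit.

17

Augment Hall→n6→Exit: bottleneck 2, flow now 2.
Augment Hall→n1→n4→Exit: bottleneck 5, flow now 7.
Augment Hall→n3→n4→Exit: bottleneck 5, flow now 12.
Augment Hall→n3→n5→Exit: bottleneck 5, flow now 17.
No augmenting path remains; maximum flow = 17.
In the residual graph, reachable from Hall: {Hall, n6}.
Min-cut edges: Hall→n1 (5), Hall→n3 (10), n6→Exit (2); capacity 5 + 10 + 2 = 17.
This cut is saturated, so no flow can exceed 17.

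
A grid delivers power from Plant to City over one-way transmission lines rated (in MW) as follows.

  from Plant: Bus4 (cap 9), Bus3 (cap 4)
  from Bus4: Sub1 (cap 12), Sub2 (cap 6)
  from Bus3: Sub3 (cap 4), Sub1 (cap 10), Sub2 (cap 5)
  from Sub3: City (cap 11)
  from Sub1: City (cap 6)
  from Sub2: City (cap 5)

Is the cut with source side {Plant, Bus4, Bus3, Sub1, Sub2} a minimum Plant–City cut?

Given cut capacity: 4 + 6 + 5 = 15.
Augment Plant→Bus4→Sub1→City: bottleneck 6, flow now 6.
Augment Plant→Bus4→Sub2→City: bottleneck 3, flow now 9.
Augment Plant→Bus3→Sub3→City: bottleneck 4, flow now 13.
No augmenting path remains; maximum flow = 13.
In the residual graph, reachable from Plant: {Plant}.
Min-cut edges: Plant→Bus4 (9), Plant→Bus3 (4); capacity 9 + 4 = 13.
Cut capacity 15 exceeds the max flow 13, so it is not minimum.

No — its capacity is 15, but the minimum cut has capacity 13.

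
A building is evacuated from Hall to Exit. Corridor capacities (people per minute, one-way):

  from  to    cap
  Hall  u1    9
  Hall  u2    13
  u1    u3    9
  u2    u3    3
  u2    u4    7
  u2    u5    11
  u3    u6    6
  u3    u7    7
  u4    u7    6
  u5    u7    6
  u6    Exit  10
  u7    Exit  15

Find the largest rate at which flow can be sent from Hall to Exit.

Augment Hall→u1→u3→u6→Exit: bottleneck 6, flow now 6.
Augment Hall→u1→u3→u7→Exit: bottleneck 3, flow now 9.
Augment Hall→u2→u3→u7→Exit: bottleneck 3, flow now 12.
Augment Hall→u2→u4→u7→Exit: bottleneck 6, flow now 18.
Augment Hall→u2→u5→u7→Exit: bottleneck 3, flow now 21.
No augmenting path remains; maximum flow = 21.
In the residual graph, reachable from Hall: {Hall, u1, u2, u3, u4, u5, u7}.
Min-cut edges: u3→u6 (6), u7→Exit (15); capacity 6 + 15 = 21.
This cut is saturated, so no flow can exceed 21.

21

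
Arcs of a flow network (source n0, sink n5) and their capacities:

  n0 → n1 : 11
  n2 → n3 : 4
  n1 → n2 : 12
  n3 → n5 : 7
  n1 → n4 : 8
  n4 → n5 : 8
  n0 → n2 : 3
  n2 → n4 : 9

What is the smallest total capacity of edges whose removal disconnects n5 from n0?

Augment n0→n1→n4→n5: bottleneck 8, flow now 8.
Augment n0→n2→n3→n5: bottleneck 3, flow now 11.
Augment n0→n1→n2→n3→n5: bottleneck 1, flow now 12.
No augmenting path remains; maximum flow = 12.
By max-flow min-cut, the minimum cut capacity equals the max flow.
In the residual graph, reachable from n0: {n0, n1, n2, n4}.
Min-cut edges: n2→n3 (4), n4→n5 (8); capacity 4 + 8 = 12.

12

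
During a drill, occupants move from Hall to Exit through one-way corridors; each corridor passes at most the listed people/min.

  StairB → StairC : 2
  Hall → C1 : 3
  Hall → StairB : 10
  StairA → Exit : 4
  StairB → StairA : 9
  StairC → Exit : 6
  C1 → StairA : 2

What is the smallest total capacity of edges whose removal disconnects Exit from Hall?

Augment Hall→StairB→StairC→Exit: bottleneck 2, flow now 2.
Augment Hall→StairB→StairA→Exit: bottleneck 4, flow now 6.
No augmenting path remains; maximum flow = 6.
By max-flow min-cut, the minimum cut capacity equals the max flow.
In the residual graph, reachable from Hall: {Hall, StairB, C1, StairA}.
Min-cut edges: StairB→StairC (2), StairA→Exit (4); capacity 2 + 4 = 6.

6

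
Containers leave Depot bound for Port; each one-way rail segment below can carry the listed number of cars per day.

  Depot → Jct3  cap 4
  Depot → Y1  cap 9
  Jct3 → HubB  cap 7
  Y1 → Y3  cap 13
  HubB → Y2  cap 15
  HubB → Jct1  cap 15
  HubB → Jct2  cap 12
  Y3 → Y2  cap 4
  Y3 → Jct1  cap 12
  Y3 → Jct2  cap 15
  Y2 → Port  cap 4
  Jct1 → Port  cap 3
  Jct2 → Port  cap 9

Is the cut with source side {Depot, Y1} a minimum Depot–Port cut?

Given cut capacity: 4 + 13 = 17.
Augment Depot→Jct3→HubB→Y2→Port: bottleneck 4, flow now 4.
Augment Depot→Y1→Y3→Jct1→Port: bottleneck 3, flow now 7.
Augment Depot→Y1→Y3→Jct2→Port: bottleneck 6, flow now 13.
No augmenting path remains; maximum flow = 13.
In the residual graph, reachable from Depot: {Depot}.
Min-cut edges: Depot→Jct3 (4), Depot→Y1 (9); capacity 4 + 9 = 13.
Cut capacity 17 exceeds the max flow 13, so it is not minimum.

No — its capacity is 17, but the minimum cut has capacity 13.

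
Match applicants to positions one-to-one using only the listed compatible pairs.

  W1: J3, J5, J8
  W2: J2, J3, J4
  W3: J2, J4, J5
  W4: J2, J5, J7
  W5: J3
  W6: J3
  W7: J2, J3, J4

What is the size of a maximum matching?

6

Unit-capacity flow: source→left, listed edges, right→sink; max matching = max flow.
Augmenting path W1→J3 (+1); matched 1.
Augmenting path W2→J2 (+1); matched 2.
Augmenting path W3→J4 (+1); matched 3.
Augmenting path W4→J5 (+1); matched 4.
Augmenting path W5→J3→W1→J8 (+1); matched 5.
Augmenting path W7→J4→W3→J5→W4→J7 (+1); matched 6.
No augmenting path remains; maximum matching = 6.
König certificate: {W1, W2, W3, W4, W7, J3} is a vertex cover of size 6 (every listed pair touches it), so no matching can be larger.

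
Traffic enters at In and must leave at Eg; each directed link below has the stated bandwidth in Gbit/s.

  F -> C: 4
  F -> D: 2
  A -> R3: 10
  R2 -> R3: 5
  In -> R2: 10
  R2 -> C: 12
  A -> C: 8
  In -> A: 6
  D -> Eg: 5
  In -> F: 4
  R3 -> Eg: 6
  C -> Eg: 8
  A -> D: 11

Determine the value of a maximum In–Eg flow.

19

Augment In→A→R3→Eg: bottleneck 6, flow now 6.
Augment In→R2→C→Eg: bottleneck 8, flow now 14.
Augment In→F→D→Eg: bottleneck 2, flow now 16.
Augment In→R2→R3→A→D→Eg: bottleneck 2, flow now 18. (uses reverse residual edge)
Augment In→F→C→R2→R3→A→D→Eg: bottleneck 1, flow now 19. (uses reverse residual edge)
No augmenting path remains; maximum flow = 19.
In the residual graph, reachable from In: {In, A, R2, F, R3, C, D}.
Min-cut edges: R3→Eg (6), C→Eg (8), D→Eg (5); capacity 6 + 8 + 5 = 19.
This cut is saturated, so no flow can exceed 19.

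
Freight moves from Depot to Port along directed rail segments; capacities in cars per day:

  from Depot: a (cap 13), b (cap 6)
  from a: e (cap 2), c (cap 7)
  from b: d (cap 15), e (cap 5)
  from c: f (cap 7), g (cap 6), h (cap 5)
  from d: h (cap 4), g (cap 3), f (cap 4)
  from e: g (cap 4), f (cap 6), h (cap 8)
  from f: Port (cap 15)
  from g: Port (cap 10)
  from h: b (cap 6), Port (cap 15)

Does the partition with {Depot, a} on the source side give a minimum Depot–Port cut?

Given cut capacity: 6 + 7 + 2 = 15.
Augment Depot→a→c→f→Port: bottleneck 7, flow now 7.
Augment Depot→a→e→f→Port: bottleneck 2, flow now 9.
Augment Depot→b→d→f→Port: bottleneck 4, flow now 13.
Augment Depot→b→d→g→Port: bottleneck 2, flow now 15.
No augmenting path remains; maximum flow = 15.
Cut capacity 15 equals the max flow, so it is a minimum cut.

Yes — it is a minimum cut (capacity 15).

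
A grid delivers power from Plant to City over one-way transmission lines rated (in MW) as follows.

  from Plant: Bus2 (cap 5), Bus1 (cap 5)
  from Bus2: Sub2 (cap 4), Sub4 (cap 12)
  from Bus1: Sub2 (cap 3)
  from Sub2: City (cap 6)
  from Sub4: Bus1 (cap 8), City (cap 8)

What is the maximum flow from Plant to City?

8

Augment Plant→Bus2→Sub2→City: bottleneck 4, flow now 4.
Augment Plant→Bus2→Sub4→City: bottleneck 1, flow now 5.
Augment Plant→Bus1→Sub2→City: bottleneck 2, flow now 7.
Augment Plant→Bus1→Sub2→Bus2→Sub4→City: bottleneck 1, flow now 8. (uses reverse residual edge)
No augmenting path remains; maximum flow = 8.
In the residual graph, reachable from Plant: {Plant, Bus1}.
Min-cut edges: Plant→Bus2 (5), Bus1→Sub2 (3); capacity 5 + 3 = 8.
This cut is saturated, so no flow can exceed 8.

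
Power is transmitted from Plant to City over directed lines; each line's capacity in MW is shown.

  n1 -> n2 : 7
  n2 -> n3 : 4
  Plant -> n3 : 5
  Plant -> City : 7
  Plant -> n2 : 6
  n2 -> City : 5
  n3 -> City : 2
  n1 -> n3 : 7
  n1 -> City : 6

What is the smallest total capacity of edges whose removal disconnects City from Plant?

14

Augment Plant→City: bottleneck 7, flow now 7.
Augment Plant→n2→City: bottleneck 5, flow now 12.
Augment Plant→n3→City: bottleneck 2, flow now 14.
No augmenting path remains; maximum flow = 14.
By max-flow min-cut, the minimum cut capacity equals the max flow.
In the residual graph, reachable from Plant: {Plant, n2, n3}.
Min-cut edges: Plant→City (7), n2→City (5), n3→City (2); capacity 7 + 5 + 2 = 14.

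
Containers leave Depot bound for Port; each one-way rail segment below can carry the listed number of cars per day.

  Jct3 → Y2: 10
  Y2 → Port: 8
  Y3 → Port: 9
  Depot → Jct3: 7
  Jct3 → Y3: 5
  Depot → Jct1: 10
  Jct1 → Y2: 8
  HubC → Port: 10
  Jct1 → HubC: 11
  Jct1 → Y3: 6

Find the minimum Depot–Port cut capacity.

Augment Depot→Jct1→Y2→Port: bottleneck 8, flow now 8.
Augment Depot→Jct1→Y3→Port: bottleneck 2, flow now 10.
Augment Depot→Jct3→Y3→Port: bottleneck 5, flow now 15.
Augment Depot→Jct3→Y2→Jct1→Y3→Port: bottleneck 2, flow now 17. (uses reverse residual edge)
No augmenting path remains; maximum flow = 17.
By max-flow min-cut, the minimum cut capacity equals the max flow.
In the residual graph, reachable from Depot: {Depot}.
Min-cut edges: Depot→Jct1 (10), Depot→Jct3 (7); capacity 10 + 7 = 17.

17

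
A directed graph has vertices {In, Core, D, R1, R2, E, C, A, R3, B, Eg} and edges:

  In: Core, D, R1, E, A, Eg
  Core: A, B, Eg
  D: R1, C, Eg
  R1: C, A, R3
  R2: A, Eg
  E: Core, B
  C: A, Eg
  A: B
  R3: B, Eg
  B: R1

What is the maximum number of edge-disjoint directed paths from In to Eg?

5

Assign every edge capacity 1; by Menger, the answer equals the max flow.
Path In→Eg (+1); total 1.
Path In→Core→Eg (+1); total 2.
Path In→D→Eg (+1); total 3.
Path In→R1→C→Eg (+1); total 4.
Path In→E→B→R1→R3→Eg (+1); total 5.
No residual In→Eg path; max flow = 5.
Certifying cut of size 5: {B→R1, Core→Eg, In→D, In→Eg, In→R1}.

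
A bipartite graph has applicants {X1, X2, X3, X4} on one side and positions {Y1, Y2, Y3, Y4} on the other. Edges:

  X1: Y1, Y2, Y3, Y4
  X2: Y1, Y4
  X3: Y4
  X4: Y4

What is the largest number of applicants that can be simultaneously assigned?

Unit-capacity flow: source→left, listed edges, right→sink; max matching = max flow.
Augmenting path X1→Y1 (+1); matched 1.
Augmenting path X2→Y4 (+1); matched 2.
Augmenting path X3→Y4→X2→Y1→X1→Y2 (+1); matched 3.
No augmenting path remains; maximum matching = 3.
König certificate: {X1, X2, Y4} is a vertex cover of size 3 (every listed pair touches it), so no matching can be larger.

3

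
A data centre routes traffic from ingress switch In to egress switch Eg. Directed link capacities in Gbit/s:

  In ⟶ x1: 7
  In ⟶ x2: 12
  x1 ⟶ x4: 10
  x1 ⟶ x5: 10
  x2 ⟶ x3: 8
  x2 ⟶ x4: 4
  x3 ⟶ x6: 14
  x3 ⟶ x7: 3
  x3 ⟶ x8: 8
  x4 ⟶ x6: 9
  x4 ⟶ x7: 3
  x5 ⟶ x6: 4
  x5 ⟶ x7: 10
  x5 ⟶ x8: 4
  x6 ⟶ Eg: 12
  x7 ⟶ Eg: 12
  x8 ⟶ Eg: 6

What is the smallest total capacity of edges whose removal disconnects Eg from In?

19

Augment In→x1→x4→x6→Eg: bottleneck 7, flow now 7.
Augment In→x2→x3→x6→Eg: bottleneck 5, flow now 12.
Augment In→x2→x3→x7→Eg: bottleneck 3, flow now 15.
Augment In→x2→x4→x7→Eg: bottleneck 3, flow now 18.
Augment In→x2→x4→x1→x5→x7→Eg: bottleneck 1, flow now 19. (uses reverse residual edge)
No augmenting path remains; maximum flow = 19.
By max-flow min-cut, the minimum cut capacity equals the max flow.
In the residual graph, reachable from In: {In}.
Min-cut edges: In→x1 (7), In→x2 (12); capacity 7 + 12 = 19.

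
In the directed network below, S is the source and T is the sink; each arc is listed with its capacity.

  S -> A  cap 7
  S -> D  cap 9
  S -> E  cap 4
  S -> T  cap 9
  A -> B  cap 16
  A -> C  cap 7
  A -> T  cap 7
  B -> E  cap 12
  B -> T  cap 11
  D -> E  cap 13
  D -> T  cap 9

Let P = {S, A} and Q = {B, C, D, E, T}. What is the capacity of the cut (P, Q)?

Edges leaving {S, A}: S→D (9), S→E (4), S→T (9), A→B (16), A→C (7), A→T (7).
Cut capacity = 9 + 4 + 9 + 16 + 7 + 7 = 52.

52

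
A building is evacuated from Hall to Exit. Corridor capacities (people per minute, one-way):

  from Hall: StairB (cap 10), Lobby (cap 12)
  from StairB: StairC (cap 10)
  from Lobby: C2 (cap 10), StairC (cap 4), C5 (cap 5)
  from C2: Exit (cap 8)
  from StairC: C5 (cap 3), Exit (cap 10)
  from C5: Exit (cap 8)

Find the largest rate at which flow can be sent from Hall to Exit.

Augment Hall→StairB→StairC→Exit: bottleneck 10, flow now 10.
Augment Hall→Lobby→C2→Exit: bottleneck 8, flow now 18.
Augment Hall→Lobby→C5→Exit: bottleneck 4, flow now 22.
No augmenting path remains; maximum flow = 22.
In the residual graph, reachable from Hall: {Hall}.
Min-cut edges: Hall→StairB (10), Hall→Lobby (12); capacity 10 + 12 = 22.
This cut is saturated, so no flow can exceed 22.

22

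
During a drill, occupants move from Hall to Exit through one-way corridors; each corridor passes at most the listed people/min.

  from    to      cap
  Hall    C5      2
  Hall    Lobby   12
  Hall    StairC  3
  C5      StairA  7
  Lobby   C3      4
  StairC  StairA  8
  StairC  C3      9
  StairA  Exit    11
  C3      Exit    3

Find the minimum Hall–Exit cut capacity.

8

Augment Hall→C5→StairA→Exit: bottleneck 2, flow now 2.
Augment Hall→Lobby→C3→Exit: bottleneck 3, flow now 5.
Augment Hall→StairC→StairA→Exit: bottleneck 3, flow now 8.
No augmenting path remains; maximum flow = 8.
By max-flow min-cut, the minimum cut capacity equals the max flow.
In the residual graph, reachable from Hall: {Hall, Lobby, C3}.
Min-cut edges: Hall→C5 (2), Hall→StairC (3), C3→Exit (3); capacity 2 + 3 + 3 = 8.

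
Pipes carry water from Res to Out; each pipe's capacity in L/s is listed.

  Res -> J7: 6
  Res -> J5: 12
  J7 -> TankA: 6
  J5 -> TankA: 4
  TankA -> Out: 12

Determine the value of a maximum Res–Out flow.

Augment Res→J7→TankA→Out: bottleneck 6, flow now 6.
Augment Res→J5→TankA→Out: bottleneck 4, flow now 10.
No augmenting path remains; maximum flow = 10.
In the residual graph, reachable from Res: {Res, J5}.
Min-cut edges: Res→J7 (6), J5→TankA (4); capacity 6 + 4 = 10.
This cut is saturated, so no flow can exceed 10.

10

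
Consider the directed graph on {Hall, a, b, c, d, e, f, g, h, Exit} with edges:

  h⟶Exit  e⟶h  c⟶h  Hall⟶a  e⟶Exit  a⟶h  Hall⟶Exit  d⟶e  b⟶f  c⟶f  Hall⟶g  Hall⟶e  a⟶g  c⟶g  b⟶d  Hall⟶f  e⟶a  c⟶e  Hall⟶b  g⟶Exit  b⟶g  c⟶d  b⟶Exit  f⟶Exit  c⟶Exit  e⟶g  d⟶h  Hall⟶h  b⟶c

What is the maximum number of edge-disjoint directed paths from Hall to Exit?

Assign every edge capacity 1; by Menger, the answer equals the max flow.
Path Hall→Exit (+1); total 1.
Path Hall→b→Exit (+1); total 2.
Path Hall→e→Exit (+1); total 3.
Path Hall→f→Exit (+1); total 4.
Path Hall→g→Exit (+1); total 5.
Path Hall→h→Exit (+1); total 6.
No residual Hall→Exit path; max flow = 6.
Certifying cut of size 6: {Hall→Exit, Hall→b, Hall→e, Hall→f, g→Exit, h→Exit}.

6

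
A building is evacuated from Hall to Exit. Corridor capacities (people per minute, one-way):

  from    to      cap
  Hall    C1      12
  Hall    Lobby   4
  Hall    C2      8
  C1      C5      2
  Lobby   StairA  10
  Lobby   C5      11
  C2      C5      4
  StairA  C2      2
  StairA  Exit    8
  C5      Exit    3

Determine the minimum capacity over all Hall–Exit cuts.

Augment Hall→C1→C5→Exit: bottleneck 2, flow now 2.
Augment Hall→Lobby→StairA→Exit: bottleneck 4, flow now 6.
Augment Hall→C2→C5→Exit: bottleneck 1, flow now 7.
No augmenting path remains; maximum flow = 7.
By max-flow min-cut, the minimum cut capacity equals the max flow.
In the residual graph, reachable from Hall: {Hall, C1, C2, C5}.
Min-cut edges: Hall→Lobby (4), C5→Exit (3); capacity 4 + 3 = 7.

7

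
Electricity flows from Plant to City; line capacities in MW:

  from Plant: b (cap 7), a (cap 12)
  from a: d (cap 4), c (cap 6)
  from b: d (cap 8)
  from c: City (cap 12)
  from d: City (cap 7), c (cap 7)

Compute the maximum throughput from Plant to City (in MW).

Augment Plant→a→c→City: bottleneck 6, flow now 6.
Augment Plant→a→d→City: bottleneck 4, flow now 10.
Augment Plant→b→d→City: bottleneck 3, flow now 13.
Augment Plant→b→d→c→City: bottleneck 4, flow now 17.
No augmenting path remains; maximum flow = 17.
In the residual graph, reachable from Plant: {Plant, a}.
Min-cut edges: Plant→b (7), a→c (6), a→d (4); capacity 7 + 6 + 4 = 17.
This cut is saturated, so no flow can exceed 17.

17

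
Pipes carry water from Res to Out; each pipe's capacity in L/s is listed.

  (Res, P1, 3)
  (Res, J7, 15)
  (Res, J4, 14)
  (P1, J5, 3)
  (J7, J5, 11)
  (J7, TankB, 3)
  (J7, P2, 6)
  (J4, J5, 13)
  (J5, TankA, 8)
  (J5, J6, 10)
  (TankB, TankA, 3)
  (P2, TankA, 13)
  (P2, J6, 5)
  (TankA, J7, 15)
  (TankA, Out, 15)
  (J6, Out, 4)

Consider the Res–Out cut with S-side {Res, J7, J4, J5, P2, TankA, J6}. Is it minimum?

Given cut capacity: 3 + 3 + 15 + 4 = 25.
Augment Res→P1→J5→TankA→Out: bottleneck 3, flow now 3.
Augment Res→J7→J5→TankA→Out: bottleneck 5, flow now 8.
Augment Res→J7→J5→J6→Out: bottleneck 4, flow now 12.
Augment Res→J7→TankB→TankA→Out: bottleneck 3, flow now 15.
Augment Res→J7→P2→TankA→Out: bottleneck 3, flow now 18.
Augment Res→J4→J5→J7→P2→TankA→Out: bottleneck 1, flow now 19. (uses reverse residual edge)
No augmenting path remains; maximum flow = 19.
In the residual graph, reachable from Res: {Res, P1, J7, J4, J5, TankB, P2, TankA, J6}.
Min-cut edges: TankA→Out (15), J6→Out (4); capacity 15 + 4 = 19.
Cut capacity 25 exceeds the max flow 19, so it is not minimum.

No — its capacity is 25, but the minimum cut has capacity 19.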